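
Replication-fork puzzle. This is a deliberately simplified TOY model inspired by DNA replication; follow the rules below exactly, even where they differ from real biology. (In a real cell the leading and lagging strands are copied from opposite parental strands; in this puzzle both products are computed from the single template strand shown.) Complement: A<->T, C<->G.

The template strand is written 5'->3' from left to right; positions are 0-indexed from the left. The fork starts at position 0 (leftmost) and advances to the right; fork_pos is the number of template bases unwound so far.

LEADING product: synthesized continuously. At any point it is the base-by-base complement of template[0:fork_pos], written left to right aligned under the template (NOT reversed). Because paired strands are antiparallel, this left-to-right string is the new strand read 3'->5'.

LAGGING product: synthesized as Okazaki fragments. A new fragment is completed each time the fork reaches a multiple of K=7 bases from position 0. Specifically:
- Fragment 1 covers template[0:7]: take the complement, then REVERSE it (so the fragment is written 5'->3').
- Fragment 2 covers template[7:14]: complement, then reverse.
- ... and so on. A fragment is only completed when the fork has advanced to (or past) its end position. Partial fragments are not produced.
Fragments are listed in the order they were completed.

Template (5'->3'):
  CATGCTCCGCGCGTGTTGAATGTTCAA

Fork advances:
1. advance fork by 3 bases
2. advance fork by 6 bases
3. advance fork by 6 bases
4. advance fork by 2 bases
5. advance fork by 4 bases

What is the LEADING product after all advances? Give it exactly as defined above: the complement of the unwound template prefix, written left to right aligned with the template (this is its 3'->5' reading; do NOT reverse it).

Answer: GTACGAGGCGCGCACAACTTA

Derivation:
Step 1: advance 3 -> fork_pos = 0 + 3 = 3.
Step 2: advance 6 -> fork_pos = 3 + 6 = 9.
Step 3: advance 6 -> fork_pos = 9 + 6 = 15.
Step 4: advance 2 -> fork_pos = 15 + 2 = 17.
Step 5: advance 4 -> fork_pos = 17 + 4 = 21.
Unwound prefix: template[0:21] = CATGCTCCGCGCGTGTTGAAT
Complement it base by base (A<->T, C<->G), keeping left-to-right order:
  [0:5] CATGC -> GTACG
  [5:10] TCCGC -> AGGCG
  [10:15] GCGTG -> CGCAC
  [15:20] TTGAA -> AACTT
  [20:21] T -> A
Concatenate: GTACGAGGCGCGCACAACTTA (length 21; written aligned with the template, i.e. 3'->5').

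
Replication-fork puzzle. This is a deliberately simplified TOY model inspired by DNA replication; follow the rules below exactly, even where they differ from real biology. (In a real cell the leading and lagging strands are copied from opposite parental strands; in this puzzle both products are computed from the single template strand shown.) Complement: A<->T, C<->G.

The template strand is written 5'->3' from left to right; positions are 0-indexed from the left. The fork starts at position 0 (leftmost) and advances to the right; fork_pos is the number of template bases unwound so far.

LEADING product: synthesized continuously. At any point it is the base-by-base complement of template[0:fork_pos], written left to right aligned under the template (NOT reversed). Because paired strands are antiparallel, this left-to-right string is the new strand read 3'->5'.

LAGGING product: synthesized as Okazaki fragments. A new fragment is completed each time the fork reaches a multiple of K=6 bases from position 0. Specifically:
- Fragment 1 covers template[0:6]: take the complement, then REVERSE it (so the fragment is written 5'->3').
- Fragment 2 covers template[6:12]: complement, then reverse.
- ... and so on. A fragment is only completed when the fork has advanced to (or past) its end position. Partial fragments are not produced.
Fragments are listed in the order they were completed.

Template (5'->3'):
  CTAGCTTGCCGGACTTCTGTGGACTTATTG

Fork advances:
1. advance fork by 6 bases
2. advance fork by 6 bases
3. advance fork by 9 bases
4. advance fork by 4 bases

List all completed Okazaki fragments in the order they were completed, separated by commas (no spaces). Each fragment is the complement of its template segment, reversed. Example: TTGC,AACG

Answer: AGCTAG,CCGGCA,AGAAGT,GTCCAC

Derivation:
Step 1: advance 6 -> fork_pos = 0 + 6 = 6. Reached multiple(s) of 6: 6 -> fragment 1 completed (1 total).
Step 2: advance 6 -> fork_pos = 6 + 6 = 12. Reached multiple(s) of 6: 12 -> fragment 2 completed (2 total).
Step 3: advance 9 -> fork_pos = 12 + 9 = 21. Reached multiple(s) of 6: 18 -> fragment 3 completed (3 total).
Step 4: advance 4 -> fork_pos = 21 + 4 = 25. Reached multiple(s) of 6: 24 -> fragment 4 completed (4 total).
Final fork_pos = 25, so 4 fragment(s) are complete. Build each: template segment -> complement -> reverse.
Fragment 1: template[0:6] = CTAGCT -> complement GATCGA -> reversed AGCTAG
Fragment 2: template[6:12] = TGCCGG -> complement ACGGCC -> reversed CCGGCA
Fragment 3: template[12:18] = ACTTCT -> complement TGAAGA -> reversed AGAAGT
Fragment 4: template[18:24] = GTGGAC -> complement CACCTG -> reversed GTCCAC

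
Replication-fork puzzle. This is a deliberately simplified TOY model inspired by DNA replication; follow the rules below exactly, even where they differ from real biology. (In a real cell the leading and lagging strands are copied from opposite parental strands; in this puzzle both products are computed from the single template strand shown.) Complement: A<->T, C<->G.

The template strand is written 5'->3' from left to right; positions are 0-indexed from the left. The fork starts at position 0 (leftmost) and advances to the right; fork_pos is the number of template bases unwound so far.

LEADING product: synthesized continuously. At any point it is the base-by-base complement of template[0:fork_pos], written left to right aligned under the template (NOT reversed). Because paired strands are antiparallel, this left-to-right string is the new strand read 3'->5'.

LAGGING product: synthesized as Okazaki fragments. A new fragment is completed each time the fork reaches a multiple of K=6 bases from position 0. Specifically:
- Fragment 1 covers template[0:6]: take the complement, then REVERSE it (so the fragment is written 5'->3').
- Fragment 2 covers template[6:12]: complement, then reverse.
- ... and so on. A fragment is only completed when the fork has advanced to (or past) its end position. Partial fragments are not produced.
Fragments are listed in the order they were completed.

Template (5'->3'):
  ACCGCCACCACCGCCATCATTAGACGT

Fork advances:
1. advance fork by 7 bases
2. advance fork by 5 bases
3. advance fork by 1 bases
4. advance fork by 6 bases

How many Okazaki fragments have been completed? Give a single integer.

Answer: 3

Derivation:
Step 1: advance 7 -> fork_pos = 0 + 7 = 7. Reached multiple(s) of 6: 6 -> fragment 1 completed (1 total).
Step 2: advance 5 -> fork_pos = 7 + 5 = 12. Reached multiple(s) of 6: 12 -> fragment 2 completed (2 total).
Step 3: advance 1 -> fork_pos = 12 + 1 = 13. Next multiple of 6 is 18 (not reached); still 2 fragment(s).
Step 4: advance 6 -> fork_pos = 13 + 6 = 19. Reached multiple(s) of 6: 18 -> fragment 3 completed (3 total).
Check: final fork_pos = 19; the multiples of 6 that are <= 19 are 6..18 -> 19 // 6 = 3 completed fragment(s).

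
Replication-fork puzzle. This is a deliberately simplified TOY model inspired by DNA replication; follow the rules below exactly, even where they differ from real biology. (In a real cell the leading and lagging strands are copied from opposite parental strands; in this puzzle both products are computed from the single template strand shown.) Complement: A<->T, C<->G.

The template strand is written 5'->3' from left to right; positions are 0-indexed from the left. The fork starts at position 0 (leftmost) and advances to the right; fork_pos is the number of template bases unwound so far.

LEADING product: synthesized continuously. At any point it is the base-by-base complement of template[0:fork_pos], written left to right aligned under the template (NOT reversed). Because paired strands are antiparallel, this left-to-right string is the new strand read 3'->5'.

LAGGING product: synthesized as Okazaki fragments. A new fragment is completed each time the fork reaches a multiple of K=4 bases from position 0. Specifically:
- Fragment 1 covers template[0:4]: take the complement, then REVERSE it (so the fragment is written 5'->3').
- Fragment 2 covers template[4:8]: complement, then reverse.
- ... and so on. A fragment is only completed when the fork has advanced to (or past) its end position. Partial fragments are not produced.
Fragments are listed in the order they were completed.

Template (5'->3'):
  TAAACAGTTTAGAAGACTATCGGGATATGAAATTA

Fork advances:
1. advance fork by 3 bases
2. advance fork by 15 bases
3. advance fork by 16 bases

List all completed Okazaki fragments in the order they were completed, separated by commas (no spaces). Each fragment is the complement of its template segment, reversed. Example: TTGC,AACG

Step 1: advance 3 -> fork_pos = 0 + 3 = 3. Next multiple of 4 is 4 (not reached); still 0 fragment(s).
Step 2: advance 15 -> fork_pos = 3 + 15 = 18. Reached multiple(s) of 4: 4, 8, 12, 16 -> fragments 1-4 completed (4 total).
Step 3: advance 16 -> fork_pos = 18 + 16 = 34. Reached multiple(s) of 4: 20, 24, 28, 32 -> fragments 5-8 completed (8 total).
Final fork_pos = 34, so 8 fragment(s) are complete. Build each: template segment -> complement -> reverse.
Fragment 1: template[0:4] = TAAA -> complement ATTT -> reversed TTTA
Fragment 2: template[4:8] = CAGT -> complement GTCA -> reversed ACTG
Fragment 3: template[8:12] = TTAG -> complement AATC -> reversed CTAA
Fragment 4: template[12:16] = AAGA -> complement TTCT -> reversed TCTT
Fragment 5: template[16:20] = CTAT -> complement GATA -> reversed ATAG
Fragment 6: template[20:24] = CGGG -> complement GCCC -> reversed CCCG
Fragment 7: template[24:28] = ATAT -> complement TATA -> reversed ATAT
Fragment 8: template[28:32] = GAAA -> complement CTTT -> reversed TTTC

Answer: TTTA,ACTG,CTAA,TCTT,ATAG,CCCG,ATAT,TTTC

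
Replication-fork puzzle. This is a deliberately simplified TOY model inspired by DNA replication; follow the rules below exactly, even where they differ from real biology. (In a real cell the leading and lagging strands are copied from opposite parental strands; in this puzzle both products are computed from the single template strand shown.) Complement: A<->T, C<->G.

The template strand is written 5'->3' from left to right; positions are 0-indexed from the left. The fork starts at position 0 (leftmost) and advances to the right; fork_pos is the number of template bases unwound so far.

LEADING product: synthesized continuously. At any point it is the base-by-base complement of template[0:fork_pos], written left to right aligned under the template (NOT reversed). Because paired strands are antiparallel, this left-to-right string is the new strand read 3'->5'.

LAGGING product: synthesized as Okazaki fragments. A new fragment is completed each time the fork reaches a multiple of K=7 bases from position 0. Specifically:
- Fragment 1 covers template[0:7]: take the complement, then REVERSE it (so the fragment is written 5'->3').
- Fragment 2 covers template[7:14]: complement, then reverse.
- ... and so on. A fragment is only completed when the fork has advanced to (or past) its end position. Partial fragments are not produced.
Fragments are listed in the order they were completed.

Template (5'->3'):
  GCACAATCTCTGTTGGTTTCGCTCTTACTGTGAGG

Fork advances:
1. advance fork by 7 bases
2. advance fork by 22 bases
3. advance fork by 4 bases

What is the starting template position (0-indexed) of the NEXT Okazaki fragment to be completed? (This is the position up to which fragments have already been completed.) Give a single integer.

Step 1: advance 7 -> fork_pos = 0 + 7 = 7. Reached multiple(s) of 7: 7 -> fragment 1 completed (1 total).
Step 2: advance 22 -> fork_pos = 7 + 22 = 29. Reached multiple(s) of 7: 14, 21, 28 -> fragments 2-4 completed (4 total).
Step 3: advance 4 -> fork_pos = 29 + 4 = 33. Next multiple of 7 is 35 (not reached); still 4 fragment(s).
4 fragment(s) completed, covering template[0:28] (4 x 7 = 28). The next fragment, fragment 5, covers template[28:35], so it starts at position 28.

Answer: 28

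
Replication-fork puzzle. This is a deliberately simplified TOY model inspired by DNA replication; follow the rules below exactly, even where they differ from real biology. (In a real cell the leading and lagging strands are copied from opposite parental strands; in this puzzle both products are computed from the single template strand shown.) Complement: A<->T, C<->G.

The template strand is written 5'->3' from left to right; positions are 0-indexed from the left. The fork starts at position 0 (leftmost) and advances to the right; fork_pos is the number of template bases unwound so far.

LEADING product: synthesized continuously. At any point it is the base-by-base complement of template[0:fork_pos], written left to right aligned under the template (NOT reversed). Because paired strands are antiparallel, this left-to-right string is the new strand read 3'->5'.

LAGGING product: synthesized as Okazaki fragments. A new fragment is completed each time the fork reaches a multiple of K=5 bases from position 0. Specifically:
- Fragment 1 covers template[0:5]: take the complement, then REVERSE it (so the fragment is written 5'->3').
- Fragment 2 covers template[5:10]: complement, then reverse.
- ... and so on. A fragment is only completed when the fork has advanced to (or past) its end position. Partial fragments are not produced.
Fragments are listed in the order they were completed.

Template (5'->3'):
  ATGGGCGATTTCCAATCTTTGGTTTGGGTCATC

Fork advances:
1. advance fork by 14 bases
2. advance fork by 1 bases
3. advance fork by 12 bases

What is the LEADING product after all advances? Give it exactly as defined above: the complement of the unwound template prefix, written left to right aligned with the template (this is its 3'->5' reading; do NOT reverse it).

Answer: TACCCGCTAAAGGTTAGAAACCAAACC

Derivation:
Step 1: advance 14 -> fork_pos = 0 + 14 = 14.
Step 2: advance 1 -> fork_pos = 14 + 1 = 15.
Step 3: advance 12 -> fork_pos = 15 + 12 = 27.
Unwound prefix: template[0:27] = ATGGGCGATTTCCAATCTTTGGTTTGG
Complement it base by base (A<->T, C<->G), keeping left-to-right order:
  [0:5] ATGGG -> TACCC
  [5:10] CGATT -> GCTAA
  [10:15] TCCAA -> AGGTT
  [15:20] TCTTT -> AGAAA
  [20:25] GGTTT -> CCAAA
  [25:27] GG -> CC
Concatenate: TACCCGCTAAAGGTTAGAAACCAAACC (length 27; written aligned with the template, i.e. 3'->5').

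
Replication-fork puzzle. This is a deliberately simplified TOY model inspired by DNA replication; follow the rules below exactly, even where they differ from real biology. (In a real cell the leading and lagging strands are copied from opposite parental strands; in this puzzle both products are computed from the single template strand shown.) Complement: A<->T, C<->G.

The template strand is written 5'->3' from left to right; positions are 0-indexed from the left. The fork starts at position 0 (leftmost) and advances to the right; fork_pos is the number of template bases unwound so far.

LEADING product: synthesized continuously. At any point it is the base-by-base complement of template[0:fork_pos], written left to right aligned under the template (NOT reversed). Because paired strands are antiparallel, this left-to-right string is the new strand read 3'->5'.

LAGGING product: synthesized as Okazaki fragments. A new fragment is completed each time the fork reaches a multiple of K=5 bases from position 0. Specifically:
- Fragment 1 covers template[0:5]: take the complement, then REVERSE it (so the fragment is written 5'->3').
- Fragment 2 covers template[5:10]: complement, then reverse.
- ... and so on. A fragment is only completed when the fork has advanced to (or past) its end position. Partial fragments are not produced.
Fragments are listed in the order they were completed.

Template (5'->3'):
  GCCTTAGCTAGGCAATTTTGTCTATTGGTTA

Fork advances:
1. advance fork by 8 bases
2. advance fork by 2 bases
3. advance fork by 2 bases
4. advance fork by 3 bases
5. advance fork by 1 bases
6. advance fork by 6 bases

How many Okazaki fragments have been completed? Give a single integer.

Answer: 4

Derivation:
Step 1: advance 8 -> fork_pos = 0 + 8 = 8. Reached multiple(s) of 5: 5 -> fragment 1 completed (1 total).
Step 2: advance 2 -> fork_pos = 8 + 2 = 10. Reached multiple(s) of 5: 10 -> fragment 2 completed (2 total).
Step 3: advance 2 -> fork_pos = 10 + 2 = 12. Next multiple of 5 is 15 (not reached); still 2 fragment(s).
Step 4: advance 3 -> fork_pos = 12 + 3 = 15. Reached multiple(s) of 5: 15 -> fragment 3 completed (3 total).
Step 5: advance 1 -> fork_pos = 15 + 1 = 16. Next multiple of 5 is 20 (not reached); still 3 fragment(s).
Step 6: advance 6 -> fork_pos = 16 + 6 = 22. Reached multiple(s) of 5: 20 -> fragment 4 completed (4 total).
Check: final fork_pos = 22; the multiples of 5 that are <= 22 are 5..20 -> 22 // 5 = 4 completed fragment(s).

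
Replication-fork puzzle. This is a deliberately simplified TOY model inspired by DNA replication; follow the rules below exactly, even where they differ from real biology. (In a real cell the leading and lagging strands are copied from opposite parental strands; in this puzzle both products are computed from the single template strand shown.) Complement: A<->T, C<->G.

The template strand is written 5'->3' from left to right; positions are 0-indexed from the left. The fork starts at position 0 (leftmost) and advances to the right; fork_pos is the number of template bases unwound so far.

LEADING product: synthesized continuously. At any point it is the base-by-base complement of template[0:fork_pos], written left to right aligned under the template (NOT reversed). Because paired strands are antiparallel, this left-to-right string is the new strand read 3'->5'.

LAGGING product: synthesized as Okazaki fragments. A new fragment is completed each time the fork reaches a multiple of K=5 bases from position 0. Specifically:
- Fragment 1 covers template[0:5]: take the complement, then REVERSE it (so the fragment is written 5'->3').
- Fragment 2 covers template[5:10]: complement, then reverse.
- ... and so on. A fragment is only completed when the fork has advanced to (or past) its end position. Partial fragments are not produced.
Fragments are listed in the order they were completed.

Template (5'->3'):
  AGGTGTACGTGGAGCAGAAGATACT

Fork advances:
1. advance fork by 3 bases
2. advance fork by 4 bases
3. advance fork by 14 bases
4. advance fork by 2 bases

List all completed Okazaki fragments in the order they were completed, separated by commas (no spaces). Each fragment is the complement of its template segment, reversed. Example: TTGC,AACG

Answer: CACCT,ACGTA,GCTCC,CTTCT

Derivation:
Step 1: advance 3 -> fork_pos = 0 + 3 = 3. Next multiple of 5 is 5 (not reached); still 0 fragment(s).
Step 2: advance 4 -> fork_pos = 3 + 4 = 7. Reached multiple(s) of 5: 5 -> fragment 1 completed (1 total).
Step 3: advance 14 -> fork_pos = 7 + 14 = 21. Reached multiple(s) of 5: 10, 15, 20 -> fragments 2-4 completed (4 total).
Step 4: advance 2 -> fork_pos = 21 + 2 = 23. Next multiple of 5 is 25 (not reached); still 4 fragment(s).
Final fork_pos = 23, so 4 fragment(s) are complete. Build each: template segment -> complement -> reverse.
Fragment 1: template[0:5] = AGGTG -> complement TCCAC -> reversed CACCT
Fragment 2: template[5:10] = TACGT -> complement ATGCA -> reversed ACGTA
Fragment 3: template[10:15] = GGAGC -> complement CCTCG -> reversed GCTCC
Fragment 4: template[15:20] = AGAAG -> complement TCTTC -> reversed CTTCT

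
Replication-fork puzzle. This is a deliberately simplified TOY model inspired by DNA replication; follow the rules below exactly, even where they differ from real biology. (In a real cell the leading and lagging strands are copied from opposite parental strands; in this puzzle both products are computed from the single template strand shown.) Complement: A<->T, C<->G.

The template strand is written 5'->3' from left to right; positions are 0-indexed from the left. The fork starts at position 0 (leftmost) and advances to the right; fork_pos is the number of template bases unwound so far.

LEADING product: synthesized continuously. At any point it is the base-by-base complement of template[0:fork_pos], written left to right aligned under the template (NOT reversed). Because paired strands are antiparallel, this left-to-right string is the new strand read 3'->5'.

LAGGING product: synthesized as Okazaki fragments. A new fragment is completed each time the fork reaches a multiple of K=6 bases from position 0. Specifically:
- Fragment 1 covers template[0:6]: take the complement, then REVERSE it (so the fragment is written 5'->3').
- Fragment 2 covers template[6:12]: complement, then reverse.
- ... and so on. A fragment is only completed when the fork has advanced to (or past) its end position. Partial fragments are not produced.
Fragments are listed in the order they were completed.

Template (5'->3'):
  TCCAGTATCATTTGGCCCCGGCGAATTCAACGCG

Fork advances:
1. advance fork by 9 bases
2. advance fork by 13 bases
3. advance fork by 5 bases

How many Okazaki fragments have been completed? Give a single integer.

Step 1: advance 9 -> fork_pos = 0 + 9 = 9. Reached multiple(s) of 6: 6 -> fragment 1 completed (1 total).
Step 2: advance 13 -> fork_pos = 9 + 13 = 22. Reached multiple(s) of 6: 12, 18 -> fragments 2-3 completed (3 total).
Step 3: advance 5 -> fork_pos = 22 + 5 = 27. Reached multiple(s) of 6: 24 -> fragment 4 completed (4 total).
Check: final fork_pos = 27; the multiples of 6 that are <= 27 are 6..24 -> 27 // 6 = 4 completed fragment(s).

Answer: 4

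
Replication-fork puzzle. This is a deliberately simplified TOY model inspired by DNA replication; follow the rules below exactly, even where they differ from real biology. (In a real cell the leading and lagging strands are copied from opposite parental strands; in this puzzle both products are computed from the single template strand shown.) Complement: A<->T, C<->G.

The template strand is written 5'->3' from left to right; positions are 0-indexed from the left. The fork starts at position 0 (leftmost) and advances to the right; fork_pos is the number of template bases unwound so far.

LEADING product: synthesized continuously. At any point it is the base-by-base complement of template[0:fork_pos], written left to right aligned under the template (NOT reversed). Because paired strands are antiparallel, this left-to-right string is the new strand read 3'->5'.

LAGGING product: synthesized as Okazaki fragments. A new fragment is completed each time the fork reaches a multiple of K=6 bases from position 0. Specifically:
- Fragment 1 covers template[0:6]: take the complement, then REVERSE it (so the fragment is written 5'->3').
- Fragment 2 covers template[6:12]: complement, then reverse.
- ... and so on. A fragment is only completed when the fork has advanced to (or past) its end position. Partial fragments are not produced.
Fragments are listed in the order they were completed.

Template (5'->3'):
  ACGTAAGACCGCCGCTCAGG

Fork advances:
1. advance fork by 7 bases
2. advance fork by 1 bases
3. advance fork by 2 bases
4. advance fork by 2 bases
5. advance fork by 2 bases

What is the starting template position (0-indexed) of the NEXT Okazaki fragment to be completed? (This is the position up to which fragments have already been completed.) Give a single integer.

Step 1: advance 7 -> fork_pos = 0 + 7 = 7. Reached multiple(s) of 6: 6 -> fragment 1 completed (1 total).
Step 2: advance 1 -> fork_pos = 7 + 1 = 8. Next multiple of 6 is 12 (not reached); still 1 fragment(s).
Step 3: advance 2 -> fork_pos = 8 + 2 = 10. Next multiple of 6 is 12 (not reached); still 1 fragment(s).
Step 4: advance 2 -> fork_pos = 10 + 2 = 12. Reached multiple(s) of 6: 12 -> fragment 2 completed (2 total).
Step 5: advance 2 -> fork_pos = 12 + 2 = 14. Next multiple of 6 is 18 (not reached); still 2 fragment(s).
2 fragment(s) completed, covering template[0:12] (2 x 6 = 12). The next fragment, fragment 3, covers template[12:18], so it starts at position 12.

Answer: 12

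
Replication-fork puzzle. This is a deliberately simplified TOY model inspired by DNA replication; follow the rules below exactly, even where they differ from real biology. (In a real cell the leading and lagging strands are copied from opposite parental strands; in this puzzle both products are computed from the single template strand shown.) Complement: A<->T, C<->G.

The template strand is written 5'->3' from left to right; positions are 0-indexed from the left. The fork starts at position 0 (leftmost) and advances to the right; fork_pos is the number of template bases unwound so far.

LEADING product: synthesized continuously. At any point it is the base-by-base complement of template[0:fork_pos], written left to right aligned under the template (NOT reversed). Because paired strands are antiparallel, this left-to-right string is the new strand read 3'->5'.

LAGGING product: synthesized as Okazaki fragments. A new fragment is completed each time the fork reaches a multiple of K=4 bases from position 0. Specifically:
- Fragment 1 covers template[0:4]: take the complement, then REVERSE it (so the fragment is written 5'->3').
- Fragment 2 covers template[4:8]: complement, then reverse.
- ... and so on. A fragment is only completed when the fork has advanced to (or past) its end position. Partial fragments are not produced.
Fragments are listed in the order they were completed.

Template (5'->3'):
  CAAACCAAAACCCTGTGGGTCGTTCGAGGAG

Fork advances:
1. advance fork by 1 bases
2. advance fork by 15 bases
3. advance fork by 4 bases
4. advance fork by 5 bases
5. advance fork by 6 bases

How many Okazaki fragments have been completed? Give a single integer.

Answer: 7

Derivation:
Step 1: advance 1 -> fork_pos = 0 + 1 = 1. Next multiple of 4 is 4 (not reached); still 0 fragment(s).
Step 2: advance 15 -> fork_pos = 1 + 15 = 16. Reached multiple(s) of 4: 4, 8, 12, 16 -> fragments 1-4 completed (4 total).
Step 3: advance 4 -> fork_pos = 16 + 4 = 20. Reached multiple(s) of 4: 20 -> fragment 5 completed (5 total).
Step 4: advance 5 -> fork_pos = 20 + 5 = 25. Reached multiple(s) of 4: 24 -> fragment 6 completed (6 total).
Step 5: advance 6 -> fork_pos = 25 + 6 = 31. Reached multiple(s) of 4: 28 -> fragment 7 completed (7 total).
Check: final fork_pos = 31; the multiples of 4 that are <= 31 are 4..28 -> 31 // 4 = 7 completed fragment(s).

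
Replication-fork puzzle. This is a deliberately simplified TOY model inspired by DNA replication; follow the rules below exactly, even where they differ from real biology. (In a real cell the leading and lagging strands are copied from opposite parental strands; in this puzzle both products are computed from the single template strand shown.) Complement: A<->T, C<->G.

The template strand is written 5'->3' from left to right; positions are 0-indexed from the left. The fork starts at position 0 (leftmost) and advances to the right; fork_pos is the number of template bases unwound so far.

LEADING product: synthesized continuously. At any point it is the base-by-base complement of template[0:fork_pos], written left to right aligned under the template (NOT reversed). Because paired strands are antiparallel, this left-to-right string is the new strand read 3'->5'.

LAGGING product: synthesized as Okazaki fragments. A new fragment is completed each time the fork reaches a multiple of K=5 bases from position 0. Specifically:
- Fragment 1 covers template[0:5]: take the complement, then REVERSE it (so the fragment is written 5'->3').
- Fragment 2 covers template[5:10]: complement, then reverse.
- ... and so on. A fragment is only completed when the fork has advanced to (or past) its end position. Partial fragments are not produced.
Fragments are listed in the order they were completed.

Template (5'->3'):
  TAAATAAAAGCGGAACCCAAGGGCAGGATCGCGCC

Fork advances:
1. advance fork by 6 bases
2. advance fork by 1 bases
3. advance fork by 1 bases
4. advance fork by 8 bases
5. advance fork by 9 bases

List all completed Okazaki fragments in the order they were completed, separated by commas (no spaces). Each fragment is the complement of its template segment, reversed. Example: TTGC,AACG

Step 1: advance 6 -> fork_pos = 0 + 6 = 6. Reached multiple(s) of 5: 5 -> fragment 1 completed (1 total).
Step 2: advance 1 -> fork_pos = 6 + 1 = 7. Next multiple of 5 is 10 (not reached); still 1 fragment(s).
Step 3: advance 1 -> fork_pos = 7 + 1 = 8. Next multiple of 5 is 10 (not reached); still 1 fragment(s).
Step 4: advance 8 -> fork_pos = 8 + 8 = 16. Reached multiple(s) of 5: 10, 15 -> fragments 2-3 completed (3 total).
Step 5: advance 9 -> fork_pos = 16 + 9 = 25. Reached multiple(s) of 5: 20, 25 -> fragments 4-5 completed (5 total).
Final fork_pos = 25, so 5 fragment(s) are complete. Build each: template segment -> complement -> reverse.
Fragment 1: template[0:5] = TAAAT -> complement ATTTA -> reversed ATTTA
Fragment 2: template[5:10] = AAAAG -> complement TTTTC -> reversed CTTTT
Fragment 3: template[10:15] = CGGAA -> complement GCCTT -> reversed TTCCG
Fragment 4: template[15:20] = CCCAA -> complement GGGTT -> reversed TTGGG
Fragment 5: template[20:25] = GGGCA -> complement CCCGT -> reversed TGCCC

Answer: ATTTA,CTTTT,TTCCG,TTGGG,TGCCC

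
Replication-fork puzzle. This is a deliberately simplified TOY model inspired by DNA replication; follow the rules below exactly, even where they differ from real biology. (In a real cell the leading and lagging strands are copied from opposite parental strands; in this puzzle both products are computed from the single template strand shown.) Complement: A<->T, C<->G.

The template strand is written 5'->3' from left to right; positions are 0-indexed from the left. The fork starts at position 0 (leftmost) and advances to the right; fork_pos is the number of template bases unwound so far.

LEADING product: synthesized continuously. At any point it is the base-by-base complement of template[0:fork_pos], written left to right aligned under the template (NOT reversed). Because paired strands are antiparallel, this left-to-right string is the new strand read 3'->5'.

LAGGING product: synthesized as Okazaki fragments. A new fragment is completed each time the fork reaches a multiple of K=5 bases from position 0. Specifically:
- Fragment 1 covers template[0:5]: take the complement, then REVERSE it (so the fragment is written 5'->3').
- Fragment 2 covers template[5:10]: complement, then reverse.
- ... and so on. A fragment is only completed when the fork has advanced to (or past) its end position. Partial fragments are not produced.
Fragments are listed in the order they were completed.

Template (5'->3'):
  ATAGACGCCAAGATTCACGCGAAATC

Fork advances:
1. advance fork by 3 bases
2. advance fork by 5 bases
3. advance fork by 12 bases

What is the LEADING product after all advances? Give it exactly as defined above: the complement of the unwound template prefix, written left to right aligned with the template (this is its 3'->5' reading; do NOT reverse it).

Answer: TATCTGCGGTTCTAAGTGCG

Derivation:
Step 1: advance 3 -> fork_pos = 0 + 3 = 3.
Step 2: advance 5 -> fork_pos = 3 + 5 = 8.
Step 3: advance 12 -> fork_pos = 8 + 12 = 20.
Unwound prefix: template[0:20] = ATAGACGCCAAGATTCACGC
Complement it base by base (A<->T, C<->G), keeping left-to-right order:
  [0:5] ATAGA -> TATCT
  [5:10] CGCCA -> GCGGT
  [10:15] AGATT -> TCTAA
  [15:20] CACGC -> GTGCG
Concatenate: TATCTGCGGTTCTAAGTGCG (length 20; written aligned with the template, i.e. 3'->5').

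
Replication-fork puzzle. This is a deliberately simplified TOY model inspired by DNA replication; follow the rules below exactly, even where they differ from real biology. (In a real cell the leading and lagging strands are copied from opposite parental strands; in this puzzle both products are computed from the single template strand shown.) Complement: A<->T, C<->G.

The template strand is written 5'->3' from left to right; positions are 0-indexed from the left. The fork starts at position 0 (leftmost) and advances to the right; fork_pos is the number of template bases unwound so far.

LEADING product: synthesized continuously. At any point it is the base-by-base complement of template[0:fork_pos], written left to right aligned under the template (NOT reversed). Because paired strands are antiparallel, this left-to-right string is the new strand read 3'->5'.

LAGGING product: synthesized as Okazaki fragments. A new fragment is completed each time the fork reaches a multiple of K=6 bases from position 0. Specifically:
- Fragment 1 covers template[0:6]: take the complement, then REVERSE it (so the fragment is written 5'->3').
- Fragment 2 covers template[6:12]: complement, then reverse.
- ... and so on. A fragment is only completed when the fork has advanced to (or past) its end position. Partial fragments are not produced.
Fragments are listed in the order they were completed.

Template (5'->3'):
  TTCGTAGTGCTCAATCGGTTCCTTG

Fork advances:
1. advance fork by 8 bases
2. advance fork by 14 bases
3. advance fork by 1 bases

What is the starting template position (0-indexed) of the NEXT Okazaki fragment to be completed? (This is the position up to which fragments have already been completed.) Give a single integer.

Step 1: advance 8 -> fork_pos = 0 + 8 = 8. Reached multiple(s) of 6: 6 -> fragment 1 completed (1 total).
Step 2: advance 14 -> fork_pos = 8 + 14 = 22. Reached multiple(s) of 6: 12, 18 -> fragments 2-3 completed (3 total).
Step 3: advance 1 -> fork_pos = 22 + 1 = 23. Next multiple of 6 is 24 (not reached); still 3 fragment(s).
3 fragment(s) completed, covering template[0:18] (3 x 6 = 18). The next fragment, fragment 4, covers template[18:24], so it starts at position 18.

Answer: 18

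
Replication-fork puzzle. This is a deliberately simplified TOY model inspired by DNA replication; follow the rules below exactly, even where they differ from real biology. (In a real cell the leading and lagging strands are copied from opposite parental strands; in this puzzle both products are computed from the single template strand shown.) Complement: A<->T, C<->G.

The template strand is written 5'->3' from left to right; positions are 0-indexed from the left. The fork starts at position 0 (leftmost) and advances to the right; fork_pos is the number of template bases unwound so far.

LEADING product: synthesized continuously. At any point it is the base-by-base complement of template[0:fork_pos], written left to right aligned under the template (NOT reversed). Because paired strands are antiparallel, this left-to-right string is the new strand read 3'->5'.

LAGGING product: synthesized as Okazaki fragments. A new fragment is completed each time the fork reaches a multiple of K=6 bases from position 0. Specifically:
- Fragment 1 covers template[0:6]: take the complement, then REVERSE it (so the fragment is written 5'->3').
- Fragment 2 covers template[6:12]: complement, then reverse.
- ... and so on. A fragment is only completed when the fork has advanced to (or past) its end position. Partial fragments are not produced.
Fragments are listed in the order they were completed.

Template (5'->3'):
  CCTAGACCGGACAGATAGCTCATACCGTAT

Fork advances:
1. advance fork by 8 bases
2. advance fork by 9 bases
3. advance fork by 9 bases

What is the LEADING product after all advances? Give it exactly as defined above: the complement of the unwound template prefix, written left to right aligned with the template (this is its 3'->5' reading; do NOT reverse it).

Answer: GGATCTGGCCTGTCTATCGAGTATGG

Derivation:
Step 1: advance 8 -> fork_pos = 0 + 8 = 8.
Step 2: advance 9 -> fork_pos = 8 + 9 = 17.
Step 3: advance 9 -> fork_pos = 17 + 9 = 26.
Unwound prefix: template[0:26] = CCTAGACCGGACAGATAGCTCATACC
Complement it base by base (A<->T, C<->G), keeping left-to-right order:
  [0:5] CCTAG -> GGATC
  [5:10] ACCGG -> TGGCC
  [10:15] ACAGA -> TGTCT
  [15:20] TAGCT -> ATCGA
  [20:25] CATAC -> GTATG
  [25:26] C -> G
Concatenate: GGATCTGGCCTGTCTATCGAGTATGG (length 26; written aligned with the template, i.e. 3'->5').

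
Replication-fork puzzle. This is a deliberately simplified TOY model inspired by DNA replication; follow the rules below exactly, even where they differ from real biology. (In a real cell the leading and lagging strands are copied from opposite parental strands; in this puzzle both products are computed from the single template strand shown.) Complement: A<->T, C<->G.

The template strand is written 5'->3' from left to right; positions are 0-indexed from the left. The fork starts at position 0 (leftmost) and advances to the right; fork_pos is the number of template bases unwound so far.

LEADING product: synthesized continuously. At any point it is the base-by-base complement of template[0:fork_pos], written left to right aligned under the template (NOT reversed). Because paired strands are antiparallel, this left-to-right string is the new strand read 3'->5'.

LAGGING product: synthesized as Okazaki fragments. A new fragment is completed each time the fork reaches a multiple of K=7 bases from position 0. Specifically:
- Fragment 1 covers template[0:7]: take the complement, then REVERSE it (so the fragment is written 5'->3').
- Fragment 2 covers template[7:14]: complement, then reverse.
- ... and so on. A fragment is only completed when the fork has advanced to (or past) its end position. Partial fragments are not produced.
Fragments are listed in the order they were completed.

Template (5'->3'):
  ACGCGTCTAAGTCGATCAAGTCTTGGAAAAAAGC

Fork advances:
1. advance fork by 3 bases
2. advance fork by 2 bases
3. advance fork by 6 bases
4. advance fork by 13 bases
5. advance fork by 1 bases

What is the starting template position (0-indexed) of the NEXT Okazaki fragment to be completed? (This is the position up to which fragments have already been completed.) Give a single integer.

Step 1: advance 3 -> fork_pos = 0 + 3 = 3. Next multiple of 7 is 7 (not reached); still 0 fragment(s).
Step 2: advance 2 -> fork_pos = 3 + 2 = 5. Next multiple of 7 is 7 (not reached); still 0 fragment(s).
Step 3: advance 6 -> fork_pos = 5 + 6 = 11. Reached multiple(s) of 7: 7 -> fragment 1 completed (1 total).
Step 4: advance 13 -> fork_pos = 11 + 13 = 24. Reached multiple(s) of 7: 14, 21 -> fragments 2-3 completed (3 total).
Step 5: advance 1 -> fork_pos = 24 + 1 = 25. Next multiple of 7 is 28 (not reached); still 3 fragment(s).
3 fragment(s) completed, covering template[0:21] (3 x 7 = 21). The next fragment, fragment 4, covers template[21:28], so it starts at position 21.

Answer: 21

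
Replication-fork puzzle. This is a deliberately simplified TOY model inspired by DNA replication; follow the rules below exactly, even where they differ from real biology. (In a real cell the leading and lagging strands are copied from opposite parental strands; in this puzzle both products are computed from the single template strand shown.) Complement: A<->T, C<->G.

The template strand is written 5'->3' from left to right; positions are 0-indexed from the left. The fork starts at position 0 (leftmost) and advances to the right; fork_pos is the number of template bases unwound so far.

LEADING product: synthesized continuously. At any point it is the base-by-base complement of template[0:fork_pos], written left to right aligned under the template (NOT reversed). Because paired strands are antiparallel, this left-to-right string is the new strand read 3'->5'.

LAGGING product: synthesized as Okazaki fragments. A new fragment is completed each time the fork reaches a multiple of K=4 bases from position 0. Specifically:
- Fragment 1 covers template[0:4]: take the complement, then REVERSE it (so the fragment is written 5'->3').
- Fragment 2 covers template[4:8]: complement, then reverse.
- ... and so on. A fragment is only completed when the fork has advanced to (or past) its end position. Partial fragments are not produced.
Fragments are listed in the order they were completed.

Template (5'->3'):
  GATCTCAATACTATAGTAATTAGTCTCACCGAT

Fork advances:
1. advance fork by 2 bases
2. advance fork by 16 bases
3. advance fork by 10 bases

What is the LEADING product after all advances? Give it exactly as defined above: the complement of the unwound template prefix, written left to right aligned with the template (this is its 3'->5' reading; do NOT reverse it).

Answer: CTAGAGTTATGATATCATTAATCAGAGT

Derivation:
Step 1: advance 2 -> fork_pos = 0 + 2 = 2.
Step 2: advance 16 -> fork_pos = 2 + 16 = 18.
Step 3: advance 10 -> fork_pos = 18 + 10 = 28.
Unwound prefix: template[0:28] = GATCTCAATACTATAGTAATTAGTCTCA
Complement it base by base (A<->T, C<->G), keeping left-to-right order:
  [0:5] GATCT -> CTAGA
  [5:10] CAATA -> GTTAT
  [10:15] CTATA -> GATAT
  [15:20] GTAAT -> CATTA
  [20:25] TAGTC -> ATCAG
  [25:28] TCA -> AGT
Concatenate: CTAGAGTTATGATATCATTAATCAGAGT (length 28; written aligned with the template, i.e. 3'->5').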